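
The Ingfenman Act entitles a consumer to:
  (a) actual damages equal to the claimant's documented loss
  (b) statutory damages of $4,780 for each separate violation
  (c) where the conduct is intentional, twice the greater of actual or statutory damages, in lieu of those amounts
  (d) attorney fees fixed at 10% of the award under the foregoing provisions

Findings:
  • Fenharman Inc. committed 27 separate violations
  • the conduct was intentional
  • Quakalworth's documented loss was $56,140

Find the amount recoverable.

$283,932

Statutory damages: 27 × $4,780 = $129,060
Greater of actual damages ($56,140) or statutory damages ($129,060): $129,060
Doubled: 2 × $129,060 = $258,120
Attorney fees: 10% of $258,120 = $25,812
Total recovery: $258,120 + $25,812 = $283,932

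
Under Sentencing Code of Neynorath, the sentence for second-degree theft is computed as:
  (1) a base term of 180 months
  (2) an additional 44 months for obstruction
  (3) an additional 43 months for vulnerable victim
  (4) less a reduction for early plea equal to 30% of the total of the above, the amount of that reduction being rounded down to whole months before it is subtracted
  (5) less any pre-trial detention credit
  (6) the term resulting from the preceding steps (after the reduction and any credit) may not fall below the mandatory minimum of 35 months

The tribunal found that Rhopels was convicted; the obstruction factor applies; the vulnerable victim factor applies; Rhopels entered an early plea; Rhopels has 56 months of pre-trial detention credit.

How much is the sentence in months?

131 months

Obstruction enhancement: +44 months
Vulnerable victim enhancement: +43 months
Adjusted term: 180 months + 44 months + 43 months = 267 months
Early plea reduction: 30% of 267 months = 80 months (rounded down)
After reduction: 267 − 80 = 187 months
Less pre-trial detention credit: 187 months − 56 months = 131 months
Minimum 35 months: 131 months meets the minimum, no increase.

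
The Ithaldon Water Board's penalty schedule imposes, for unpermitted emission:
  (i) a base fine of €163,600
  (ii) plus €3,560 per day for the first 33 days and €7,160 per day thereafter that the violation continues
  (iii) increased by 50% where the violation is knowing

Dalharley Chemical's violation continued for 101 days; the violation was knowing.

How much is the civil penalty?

First 33 days: 33 × €3,560 = €117,480
Remaining days: (101 − 33) × €7,160 = €486,880
Per-day component: €117,480 + €486,880 = €604,360
Base plus per-day: €163,600 + €604,360 = €767,960
Enhancement: 50% of €767,960 = €383,980
Enhanced fine: €767,960 + €383,980 = €1,151,940

€1,151,940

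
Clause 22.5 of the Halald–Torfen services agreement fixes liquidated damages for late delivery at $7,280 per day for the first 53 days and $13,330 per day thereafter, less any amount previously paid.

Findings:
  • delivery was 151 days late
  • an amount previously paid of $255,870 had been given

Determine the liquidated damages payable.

First 53 days: 53 × $7,280 = $385,840
Remaining days: (151 − 53) × $13,330 = $1,306,340
Accrued per-day damages: $385,840 + $1,306,340 = $1,692,180
Less amount previously paid: $1,692,180 − $255,870 = $1,436,310

$1,436,310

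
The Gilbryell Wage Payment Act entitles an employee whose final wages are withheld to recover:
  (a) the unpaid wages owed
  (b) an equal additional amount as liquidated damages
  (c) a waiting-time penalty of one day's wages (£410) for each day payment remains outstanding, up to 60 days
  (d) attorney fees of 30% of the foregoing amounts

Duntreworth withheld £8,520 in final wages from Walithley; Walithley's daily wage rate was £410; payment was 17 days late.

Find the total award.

Liquidated damages (equal amount): £8,520
Penalty days: min(17, 60) = 17
Waiting-time penalty: 17 × £410 = £6,970
Subtotal: £8,520 + £8,520 + £6,970 = £24,010
Attorney fees: 30% of £24,010 = £7,203
Total award: £24,010 + £7,203 = £31,213

£31,213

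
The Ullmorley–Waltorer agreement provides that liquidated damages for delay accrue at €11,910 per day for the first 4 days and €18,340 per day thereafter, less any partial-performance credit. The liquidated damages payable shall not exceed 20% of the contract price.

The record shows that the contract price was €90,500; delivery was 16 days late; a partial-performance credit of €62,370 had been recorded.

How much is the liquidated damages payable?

First 4 days: 4 × €11,910 = €47,640
Remaining days: (16 − 4) × €18,340 = €220,080
Accrued per-day damages: €47,640 + €220,080 = €267,720
Less partial-performance credit: €267,720 − €62,370 = €205,350
Cap: 20% of €90,500 = €18,100
Cap at €18,100: €205,350 exceeds the cap → €18,100

€18,100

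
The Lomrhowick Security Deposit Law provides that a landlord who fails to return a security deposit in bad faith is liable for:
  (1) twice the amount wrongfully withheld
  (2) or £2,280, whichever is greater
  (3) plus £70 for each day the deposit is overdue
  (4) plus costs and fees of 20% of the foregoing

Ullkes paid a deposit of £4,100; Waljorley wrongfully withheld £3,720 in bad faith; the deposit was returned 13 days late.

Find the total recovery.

Doubled: 2 × £3,720 = £7,440
Minimum £2,280: £7,440 meets the minimum, no increase.
Late-return penalty: 13 × £70 = £910
Damages plus late penalty: £7,440 + £910 = £8,350
Costs and fees: 20% of £8,350 = £1,670
Total recovery: £8,350 + £1,670 = £10,020

£10,020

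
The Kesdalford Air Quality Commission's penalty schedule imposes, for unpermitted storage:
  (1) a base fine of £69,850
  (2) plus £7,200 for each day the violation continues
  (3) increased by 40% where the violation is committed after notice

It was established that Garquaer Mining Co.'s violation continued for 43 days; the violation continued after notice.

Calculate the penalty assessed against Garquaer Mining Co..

£531,230

Per-day component: 43 × £7,200 = £309,600
Base plus per-day: £69,850 + £309,600 = £379,450
Enhancement: 40% of £379,450 = £151,780
Enhanced fine: £379,450 + £151,780 = £531,230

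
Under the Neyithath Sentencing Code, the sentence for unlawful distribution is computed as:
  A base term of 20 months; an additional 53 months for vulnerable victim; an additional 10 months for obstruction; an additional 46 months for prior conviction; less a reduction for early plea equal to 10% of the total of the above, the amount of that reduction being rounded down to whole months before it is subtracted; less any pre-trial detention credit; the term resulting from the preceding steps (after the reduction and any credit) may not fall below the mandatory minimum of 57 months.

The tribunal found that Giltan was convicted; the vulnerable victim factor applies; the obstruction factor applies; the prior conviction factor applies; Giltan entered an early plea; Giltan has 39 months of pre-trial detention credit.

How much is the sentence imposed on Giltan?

Vulnerable victim enhancement: +53 months
Obstruction enhancement: +10 months
Prior conviction enhancement: +46 months
Adjusted term: 20 months + 53 months + 10 months + 46 months = 129 months
Early plea reduction: 10% of 129 months = 12 months (rounded down)
After reduction: 129 − 12 = 117 months
Less pre-trial detention credit: 117 months − 39 months = 78 months
Minimum 57 months: 78 months meets the minimum, no increase.

78 months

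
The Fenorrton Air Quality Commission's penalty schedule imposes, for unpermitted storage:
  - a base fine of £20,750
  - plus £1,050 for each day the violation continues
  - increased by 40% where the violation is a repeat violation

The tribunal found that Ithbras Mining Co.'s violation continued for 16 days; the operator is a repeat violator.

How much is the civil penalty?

£52,570

Per-day component: 16 × £1,050 = £16,800
Base plus per-day: £20,750 + £16,800 = £37,550
Enhancement: 40% of £37,550 = £15,020
Enhanced fine: £37,550 + £15,020 = £52,570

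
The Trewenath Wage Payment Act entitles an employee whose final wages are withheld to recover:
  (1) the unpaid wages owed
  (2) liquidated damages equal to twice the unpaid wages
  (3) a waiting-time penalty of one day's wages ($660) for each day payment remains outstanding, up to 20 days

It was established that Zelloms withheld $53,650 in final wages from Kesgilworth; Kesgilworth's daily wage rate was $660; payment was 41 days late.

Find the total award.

$174,150

Doubled: 2 × $53,650 = $107,300
Penalty days: min(41, 20) = 20
Waiting-time penalty: 20 × $660 = $13,200
Total award: $53,650 + $107,300 + $13,200 = $174,150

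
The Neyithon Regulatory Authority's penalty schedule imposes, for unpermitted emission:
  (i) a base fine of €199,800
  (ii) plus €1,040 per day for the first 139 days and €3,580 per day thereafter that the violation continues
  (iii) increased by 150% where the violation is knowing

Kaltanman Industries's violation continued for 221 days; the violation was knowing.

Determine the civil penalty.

First 139 days: 139 × €1,040 = €144,560
Remaining days: (221 − 139) × €3,580 = €293,560
Per-day component: €144,560 + €293,560 = €438,120
Base plus per-day: €199,800 + €438,120 = €637,920
Enhancement: 150% of €637,920 = €956,880
Enhanced fine: €637,920 + €956,880 = €1,594,800

€1,594,800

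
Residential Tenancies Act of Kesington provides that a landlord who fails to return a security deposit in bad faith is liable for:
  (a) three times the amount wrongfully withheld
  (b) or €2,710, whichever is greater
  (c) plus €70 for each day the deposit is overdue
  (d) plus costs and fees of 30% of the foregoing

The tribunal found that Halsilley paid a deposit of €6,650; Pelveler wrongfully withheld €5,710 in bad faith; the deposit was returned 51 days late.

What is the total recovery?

Recovery: €26,910

Trebled: 3 × €5,710 = €17,130
Minimum €2,710: €17,130 meets the minimum, no increase.
Late-return penalty: 51 × €70 = €3,570
Damages plus late penalty: €17,130 + €3,570 = €20,700
Costs and fees: 30% of €20,700 = €6,210
Total recovery: €20,700 + €6,210 = €26,910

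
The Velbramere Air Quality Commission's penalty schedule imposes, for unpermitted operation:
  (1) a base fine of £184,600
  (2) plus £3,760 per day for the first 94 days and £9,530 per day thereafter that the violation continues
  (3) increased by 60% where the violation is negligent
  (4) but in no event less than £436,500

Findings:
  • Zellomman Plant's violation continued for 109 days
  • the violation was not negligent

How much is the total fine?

First 94 days: 94 × £3,760 = £353,440
Remaining days: (109 − 94) × £9,530 = £142,950
Per-day component: £353,440 + £142,950 = £496,390
Base plus per-day: £184,600 + £496,390 = £680,990
The violation was not negligent: no 60% increase.
Minimum £436,500: £680,990 meets the minimum, no increase.

£680,990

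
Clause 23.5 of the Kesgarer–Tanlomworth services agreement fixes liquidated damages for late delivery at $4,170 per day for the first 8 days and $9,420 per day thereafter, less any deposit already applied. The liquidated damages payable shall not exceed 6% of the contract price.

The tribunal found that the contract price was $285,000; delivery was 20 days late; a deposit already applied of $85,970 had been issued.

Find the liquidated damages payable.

$17,100

First 8 days: 8 × $4,170 = $33,360
Remaining days: (20 − 8) × $9,420 = $113,040
Accrued per-day damages: $33,360 + $113,040 = $146,400
Less deposit already applied: $146,400 − $85,970 = $60,430
Cap: 6% of $285,000 = $17,100
Cap at $17,100: $60,430 exceeds the cap → $17,100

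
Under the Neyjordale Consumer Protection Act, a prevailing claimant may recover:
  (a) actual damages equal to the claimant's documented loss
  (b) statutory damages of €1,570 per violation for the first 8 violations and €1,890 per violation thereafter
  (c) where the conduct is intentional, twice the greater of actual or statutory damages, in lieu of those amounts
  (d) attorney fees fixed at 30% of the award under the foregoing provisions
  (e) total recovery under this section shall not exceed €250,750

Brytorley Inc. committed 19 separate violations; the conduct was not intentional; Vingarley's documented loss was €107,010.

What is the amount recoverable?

€182,468

First 8 violations: 8 × €1,570 = €12,560
Remaining violations: (19 − 8) × €1,890 = €20,790
Statutory damages: €12,560 + €20,790 = €33,350
Conduct not intentional: the in-lieu enhancement does not apply.
Actual plus statutory damages: €107,010 + €33,350 = €140,360
Attorney fees: 30% of €140,360 = €42,108
Total before cap: €140,360 + €42,108 = €182,468
Cap at €250,750: €182,468 is within the cap, no reduction.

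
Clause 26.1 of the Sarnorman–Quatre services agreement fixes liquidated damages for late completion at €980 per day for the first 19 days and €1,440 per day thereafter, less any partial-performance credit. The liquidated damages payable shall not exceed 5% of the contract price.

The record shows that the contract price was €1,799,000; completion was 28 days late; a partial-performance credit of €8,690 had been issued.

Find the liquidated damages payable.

First 19 days: 19 × €980 = €18,620
Remaining days: (28 − 19) × €1,440 = €12,960
Accrued per-day damages: €18,620 + €12,960 = €31,580
Less partial-performance credit: €31,580 − €8,690 = €22,890
Cap: 5% of €1,799,000 = €89,950
Cap at €89,950: €22,890 is within the cap, no reduction.

Liquidated damages: €22,890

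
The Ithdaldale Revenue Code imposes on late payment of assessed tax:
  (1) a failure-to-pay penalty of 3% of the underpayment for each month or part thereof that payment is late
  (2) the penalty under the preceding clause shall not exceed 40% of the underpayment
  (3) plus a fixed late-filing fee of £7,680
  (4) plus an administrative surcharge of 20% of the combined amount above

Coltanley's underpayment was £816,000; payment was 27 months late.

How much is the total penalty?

£400,896

Accrued rate: 3% × 27 = 81%, capped at 40% → 40%
Failure-to-pay penalty: 40% of £816,000 = £326,400
Penalty before surcharge: £326,400 + £7,680 = £334,080
Administrative surcharge: 20% of £334,080 = £66,816
Total penalty: £334,080 + £66,816 = £400,896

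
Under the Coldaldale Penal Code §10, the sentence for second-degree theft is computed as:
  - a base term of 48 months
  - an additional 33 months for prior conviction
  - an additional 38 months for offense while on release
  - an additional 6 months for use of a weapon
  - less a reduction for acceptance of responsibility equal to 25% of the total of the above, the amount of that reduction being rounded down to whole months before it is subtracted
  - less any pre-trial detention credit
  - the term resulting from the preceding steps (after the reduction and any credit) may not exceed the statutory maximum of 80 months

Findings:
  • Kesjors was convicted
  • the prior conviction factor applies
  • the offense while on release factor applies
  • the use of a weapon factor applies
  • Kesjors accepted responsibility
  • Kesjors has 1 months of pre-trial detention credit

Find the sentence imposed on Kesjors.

Prior conviction enhancement: +33 months
Offense while on release enhancement: +38 months
Use of a weapon enhancement: +6 months
Adjusted term: 48 months + 33 months + 38 months + 6 months = 125 months
Acceptance of responsibility reduction: 25% of 125 months = 31 months (rounded down)
After reduction: 125 − 31 = 94 months
Less pre-trial detention credit: 94 months − 1 months = 93 months
Cap at 80 months: 93 months exceeds the cap → 80 months

Sentence: 80 months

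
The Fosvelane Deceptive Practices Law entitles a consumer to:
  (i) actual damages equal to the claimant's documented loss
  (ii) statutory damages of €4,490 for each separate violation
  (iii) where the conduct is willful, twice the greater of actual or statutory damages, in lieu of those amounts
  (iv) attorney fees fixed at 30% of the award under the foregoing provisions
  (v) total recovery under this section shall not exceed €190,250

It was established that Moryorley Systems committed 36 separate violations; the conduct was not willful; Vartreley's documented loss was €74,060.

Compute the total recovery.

€190,250

Statutory damages: 36 × €4,490 = €161,640
Conduct not willful: the in-lieu enhancement does not apply.
Actual plus statutory damages: €74,060 + €161,640 = €235,700
Attorney fees: 30% of €235,700 = €70,710
Total before cap: €235,700 + €70,710 = €306,410
Cap at €190,250: €306,410 exceeds the cap → €190,250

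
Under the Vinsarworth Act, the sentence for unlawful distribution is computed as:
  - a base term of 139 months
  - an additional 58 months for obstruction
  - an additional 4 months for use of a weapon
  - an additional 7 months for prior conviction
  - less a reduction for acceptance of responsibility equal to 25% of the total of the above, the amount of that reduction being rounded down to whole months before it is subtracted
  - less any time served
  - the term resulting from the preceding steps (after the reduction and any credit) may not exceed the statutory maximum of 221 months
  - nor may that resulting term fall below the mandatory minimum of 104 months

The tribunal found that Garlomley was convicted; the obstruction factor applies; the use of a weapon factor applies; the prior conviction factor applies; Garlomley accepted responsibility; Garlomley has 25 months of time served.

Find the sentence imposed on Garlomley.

131 months

Obstruction enhancement: +58 months
Use of a weapon enhancement: +4 months
Prior conviction enhancement: +7 months
Adjusted term: 139 months + 58 months + 4 months + 7 months = 208 months
Acceptance of responsibility reduction: 25% of 208 months = 52 months (rounded down)
After reduction: 208 − 52 = 156 months
Less time served: 156 months − 25 months = 131 months
Cap at 221 months: 131 months is within the cap, no reduction.
Minimum 104 months: 131 months meets the minimum, no increase.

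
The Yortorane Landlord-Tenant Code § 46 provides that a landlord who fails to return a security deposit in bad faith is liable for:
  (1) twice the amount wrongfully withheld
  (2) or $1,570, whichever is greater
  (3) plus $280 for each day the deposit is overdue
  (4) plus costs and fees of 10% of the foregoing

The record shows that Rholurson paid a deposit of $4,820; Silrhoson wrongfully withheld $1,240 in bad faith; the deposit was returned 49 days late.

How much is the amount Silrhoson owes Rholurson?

Recovery: $17,820

Doubled: 2 × $1,240 = $2,480
Minimum $1,570: $2,480 meets the minimum, no increase.
Late-return penalty: 49 × $280 = $13,720
Damages plus late penalty: $2,480 + $13,720 = $16,200
Costs and fees: 10% of $16,200 = $1,620
Total recovery: $16,200 + $1,620 = $17,820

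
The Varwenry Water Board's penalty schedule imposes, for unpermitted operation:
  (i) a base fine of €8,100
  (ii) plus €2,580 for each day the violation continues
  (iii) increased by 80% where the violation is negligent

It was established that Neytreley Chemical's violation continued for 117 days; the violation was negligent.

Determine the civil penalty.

Per-day component: 117 × €2,580 = €301,860
Base plus per-day: €8,100 + €301,860 = €309,960
Enhancement: 80% of €309,960 = €247,968
Enhanced fine: €309,960 + €247,968 = €557,928

€557,928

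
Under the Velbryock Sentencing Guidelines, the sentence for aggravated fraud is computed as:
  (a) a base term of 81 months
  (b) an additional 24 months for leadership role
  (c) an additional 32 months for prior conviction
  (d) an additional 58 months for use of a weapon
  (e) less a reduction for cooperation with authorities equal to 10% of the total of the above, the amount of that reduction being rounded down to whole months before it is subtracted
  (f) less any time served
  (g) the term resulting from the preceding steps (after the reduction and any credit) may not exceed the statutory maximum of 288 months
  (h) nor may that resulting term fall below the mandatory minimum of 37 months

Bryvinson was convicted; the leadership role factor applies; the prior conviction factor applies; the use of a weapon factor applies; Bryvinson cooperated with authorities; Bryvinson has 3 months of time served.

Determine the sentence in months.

173 months

Leadership role enhancement: +24 months
Prior conviction enhancement: +32 months
Use of a weapon enhancement: +58 months
Adjusted term: 81 months + 24 months + 32 months + 58 months = 195 months
Cooperation with authorities reduction: 10% of 195 months = 19 months (rounded down)
After reduction: 195 − 19 = 176 months
Less time served: 176 months − 3 months = 173 months
Cap at 288 months: 173 months is within the cap, no reduction.
Minimum 37 months: 173 months meets the minimum, no increase.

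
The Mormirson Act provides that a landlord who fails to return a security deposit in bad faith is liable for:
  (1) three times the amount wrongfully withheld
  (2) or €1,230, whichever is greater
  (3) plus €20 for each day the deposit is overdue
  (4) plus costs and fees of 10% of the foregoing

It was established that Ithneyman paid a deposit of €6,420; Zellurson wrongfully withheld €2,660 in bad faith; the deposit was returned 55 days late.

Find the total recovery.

Trebled: 3 × €2,660 = €7,980
Minimum €1,230: €7,980 meets the minimum, no increase.
Late-return penalty: 55 × €20 = €1,100
Damages plus late penalty: €7,980 + €1,100 = €9,080
Costs and fees: 10% of €9,080 = €908
Total recovery: €9,080 + €908 = €9,988

€9,988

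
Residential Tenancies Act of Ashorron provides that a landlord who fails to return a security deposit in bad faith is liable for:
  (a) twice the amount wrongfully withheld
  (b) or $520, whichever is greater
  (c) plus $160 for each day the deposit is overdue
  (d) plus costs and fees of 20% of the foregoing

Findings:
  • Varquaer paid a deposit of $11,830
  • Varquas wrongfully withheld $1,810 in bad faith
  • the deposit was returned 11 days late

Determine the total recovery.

$6,456

Doubled: 2 × $1,810 = $3,620
Minimum $520: $3,620 meets the minimum, no increase.
Late-return penalty: 11 × $160 = $1,760
Damages plus late penalty: $3,620 + $1,760 = $5,380
Costs and fees: 20% of $5,380 = $1,076
Total recovery: $5,380 + $1,076 = $6,456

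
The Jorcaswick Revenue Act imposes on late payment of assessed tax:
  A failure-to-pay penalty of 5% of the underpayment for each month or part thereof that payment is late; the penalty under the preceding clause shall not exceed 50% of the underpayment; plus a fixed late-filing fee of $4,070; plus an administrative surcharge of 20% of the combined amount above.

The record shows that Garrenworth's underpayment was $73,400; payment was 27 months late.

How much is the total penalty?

$48,924

Accrued rate: 5% × 27 = 135%, capped at 50% → 50%
Failure-to-pay penalty: 50% of $73,400 = $36,700
Penalty before surcharge: $36,700 + $4,070 = $40,770
Administrative surcharge: 20% of $40,770 = $8,154
Total penalty: $40,770 + $8,154 = $48,924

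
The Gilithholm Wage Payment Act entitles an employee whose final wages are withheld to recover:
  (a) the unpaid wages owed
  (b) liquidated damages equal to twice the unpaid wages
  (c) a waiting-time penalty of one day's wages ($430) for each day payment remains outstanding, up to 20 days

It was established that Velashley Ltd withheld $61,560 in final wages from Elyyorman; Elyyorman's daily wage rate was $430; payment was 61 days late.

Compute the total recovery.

$193,280

Doubled: 2 × $61,560 = $123,120
Penalty days: min(61, 20) = 20
Waiting-time penalty: 20 × $430 = $8,600
Total award: $61,560 + $123,120 + $8,600 = $193,280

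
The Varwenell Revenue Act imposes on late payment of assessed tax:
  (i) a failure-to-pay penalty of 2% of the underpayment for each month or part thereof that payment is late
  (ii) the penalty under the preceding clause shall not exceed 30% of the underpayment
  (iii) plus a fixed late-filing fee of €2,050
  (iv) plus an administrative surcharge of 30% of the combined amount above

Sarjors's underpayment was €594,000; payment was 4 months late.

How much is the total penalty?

Accrued rate: 2% × 4 = 8%, capped at 30% → 8%
Failure-to-pay penalty: 8% of €594,000 = €47,520
Penalty before surcharge: €47,520 + €2,050 = €49,570
Administrative surcharge: 30% of €49,570 = €14,871
Total penalty: €49,570 + €14,871 = €64,441

€64,441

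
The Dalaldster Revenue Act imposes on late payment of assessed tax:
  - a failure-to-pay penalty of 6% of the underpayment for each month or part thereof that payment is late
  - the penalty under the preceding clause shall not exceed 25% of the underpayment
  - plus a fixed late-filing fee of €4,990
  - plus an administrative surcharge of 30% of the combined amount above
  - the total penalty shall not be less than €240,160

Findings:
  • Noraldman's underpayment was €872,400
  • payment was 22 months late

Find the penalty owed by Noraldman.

Accrued rate: 6% × 22 = 132%, capped at 25% → 25%
Failure-to-pay penalty: 25% of €872,400 = €218,100
Penalty before surcharge: €218,100 + €4,990 = €223,090
Administrative surcharge: 30% of €223,090 = €66,927
Total penalty: €223,090 + €66,927 = €290,017
Minimum €240,160: €290,017 meets the minimum, no increase.

€290,017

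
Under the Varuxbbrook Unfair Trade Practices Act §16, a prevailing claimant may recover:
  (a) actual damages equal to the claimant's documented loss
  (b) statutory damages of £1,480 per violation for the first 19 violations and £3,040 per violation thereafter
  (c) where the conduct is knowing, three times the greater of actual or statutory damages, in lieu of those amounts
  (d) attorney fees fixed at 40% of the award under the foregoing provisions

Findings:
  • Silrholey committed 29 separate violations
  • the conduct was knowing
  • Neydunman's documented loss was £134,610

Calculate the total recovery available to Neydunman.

Total recovery: £565,362

First 19 violations: 19 × £1,480 = £28,120
Remaining violations: (29 − 19) × £3,040 = £30,400
Statutory damages: £28,120 + £30,400 = £58,520
Greater of actual damages (£134,610) or statutory damages (£58,520): £134,610
Trebled: 3 × £134,610 = £403,830
Attorney fees: 40% of £403,830 = £161,532
Total recovery: £403,830 + £161,532 = £565,362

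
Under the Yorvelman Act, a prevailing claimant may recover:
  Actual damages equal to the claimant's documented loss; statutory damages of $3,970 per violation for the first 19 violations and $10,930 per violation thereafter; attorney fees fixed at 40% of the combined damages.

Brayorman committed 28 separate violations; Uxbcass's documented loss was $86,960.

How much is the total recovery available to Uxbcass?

$365,064

First 19 violations: 19 × $3,970 = $75,430
Remaining violations: (28 − 19) × $10,930 = $98,370
Statutory damages: $75,430 + $98,370 = $173,800
Combined damages: $86,960 + $173,800 = $260,760
Attorney fees: 40% of $260,760 = $104,304
Total recovery: $260,760 + $104,304 = $365,064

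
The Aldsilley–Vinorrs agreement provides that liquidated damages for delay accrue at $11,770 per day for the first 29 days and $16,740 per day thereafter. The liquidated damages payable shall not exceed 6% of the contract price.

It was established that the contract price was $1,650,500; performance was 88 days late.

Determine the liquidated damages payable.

First 29 days: 29 × $11,770 = $341,330
Remaining days: (88 − 29) × $16,740 = $987,660
Accrued per-day damages: $341,330 + $987,660 = $1,328,990
Cap: 6% of $1,650,500 = $99,030
Cap at $99,030: $1,328,990 exceeds the cap → $99,030

$99,030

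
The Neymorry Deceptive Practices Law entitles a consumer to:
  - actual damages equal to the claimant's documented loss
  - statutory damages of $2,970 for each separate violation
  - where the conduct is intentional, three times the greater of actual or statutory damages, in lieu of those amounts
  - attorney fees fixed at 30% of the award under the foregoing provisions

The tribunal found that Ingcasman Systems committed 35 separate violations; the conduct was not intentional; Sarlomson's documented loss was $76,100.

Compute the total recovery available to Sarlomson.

$234,065

Statutory damages: 35 × $2,970 = $103,950
Conduct not intentional: the in-lieu enhancement does not apply.
Actual plus statutory damages: $76,100 + $103,950 = $180,050
Attorney fees: 30% of $180,050 = $54,015
Total recovery: $180,050 + $54,015 = $234,065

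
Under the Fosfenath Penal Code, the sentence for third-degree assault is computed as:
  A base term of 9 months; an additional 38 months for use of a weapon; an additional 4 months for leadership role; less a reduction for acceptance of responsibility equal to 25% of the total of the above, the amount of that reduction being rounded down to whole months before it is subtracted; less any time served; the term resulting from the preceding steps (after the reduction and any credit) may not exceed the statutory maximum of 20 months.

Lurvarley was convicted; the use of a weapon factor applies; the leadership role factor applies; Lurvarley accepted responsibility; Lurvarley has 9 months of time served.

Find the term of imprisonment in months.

Use of a weapon enhancement: +38 months
Leadership role enhancement: +4 months
Adjusted term: 9 months + 38 months + 4 months = 51 months
Acceptance of responsibility reduction: 25% of 51 months = 12 months (rounded down)
After reduction: 51 − 12 = 39 months
Less time served: 39 months − 9 months = 30 months
Cap at 20 months: 30 months exceeds the cap → 20 months

20 months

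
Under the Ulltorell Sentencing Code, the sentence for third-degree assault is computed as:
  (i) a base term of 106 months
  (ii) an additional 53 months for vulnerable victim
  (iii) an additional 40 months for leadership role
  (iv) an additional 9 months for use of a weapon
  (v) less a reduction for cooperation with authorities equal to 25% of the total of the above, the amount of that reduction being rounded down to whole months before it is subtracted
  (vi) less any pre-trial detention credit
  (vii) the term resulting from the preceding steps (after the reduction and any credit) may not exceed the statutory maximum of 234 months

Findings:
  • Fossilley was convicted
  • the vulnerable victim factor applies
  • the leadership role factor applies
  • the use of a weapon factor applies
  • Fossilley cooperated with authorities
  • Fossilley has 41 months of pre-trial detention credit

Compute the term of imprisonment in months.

Sentence: 115 months

Vulnerable victim enhancement: +53 months
Leadership role enhancement: +40 months
Use of a weapon enhancement: +9 months
Adjusted term: 106 months + 53 months + 40 months + 9 months = 208 months
Cooperation with authorities reduction: 25% of 208 months = 52 months (rounded down)
After reduction: 208 − 52 = 156 months
Less pre-trial detention credit: 156 months − 41 months = 115 months
Cap at 234 months: 115 months is within the cap, no reduction.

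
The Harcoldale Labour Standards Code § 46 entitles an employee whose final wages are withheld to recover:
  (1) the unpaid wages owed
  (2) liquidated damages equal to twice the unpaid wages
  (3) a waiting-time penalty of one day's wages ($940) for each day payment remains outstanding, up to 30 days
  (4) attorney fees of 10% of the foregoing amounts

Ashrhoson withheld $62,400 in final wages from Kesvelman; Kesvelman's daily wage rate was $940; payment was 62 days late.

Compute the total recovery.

Total award: $236,940

Doubled: 2 × $62,400 = $124,800
Penalty days: min(62, 30) = 30
Waiting-time penalty: 30 × $940 = $28,200
Subtotal: $62,400 + $124,800 + $28,200 = $215,400
Attorney fees: 10% of $215,400 = $21,540
Total award: $215,400 + $21,540 = $236,940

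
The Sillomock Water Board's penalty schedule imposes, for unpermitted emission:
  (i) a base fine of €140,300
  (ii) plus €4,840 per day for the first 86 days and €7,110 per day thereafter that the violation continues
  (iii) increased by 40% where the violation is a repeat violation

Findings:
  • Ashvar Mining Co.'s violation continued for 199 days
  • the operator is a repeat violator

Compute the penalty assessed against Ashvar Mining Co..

Civil penalty: €1,903,958

First 86 days: 86 × €4,840 = €416,240
Remaining days: (199 − 86) × €7,110 = €803,430
Per-day component: €416,240 + €803,430 = €1,219,670
Base plus per-day: €140,300 + €1,219,670 = €1,359,970
Enhancement: 40% of €1,359,970 = €543,988
Enhanced fine: €1,359,970 + €543,988 = €1,903,958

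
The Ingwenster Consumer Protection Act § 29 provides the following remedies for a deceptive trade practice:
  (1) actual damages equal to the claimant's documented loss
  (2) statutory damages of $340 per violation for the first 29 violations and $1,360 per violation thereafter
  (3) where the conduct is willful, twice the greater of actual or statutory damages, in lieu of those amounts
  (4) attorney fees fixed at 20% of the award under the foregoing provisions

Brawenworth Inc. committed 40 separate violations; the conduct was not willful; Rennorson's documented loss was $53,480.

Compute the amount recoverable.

$93,960

First 29 violations: 29 × $340 = $9,860
Remaining violations: (40 − 29) × $1,360 = $14,960
Statutory damages: $9,860 + $14,960 = $24,820
Conduct not willful: the in-lieu enhancement does not apply.
Actual plus statutory damages: $53,480 + $24,820 = $78,300
Attorney fees: 20% of $78,300 = $15,660
Total recovery: $78,300 + $15,660 = $93,960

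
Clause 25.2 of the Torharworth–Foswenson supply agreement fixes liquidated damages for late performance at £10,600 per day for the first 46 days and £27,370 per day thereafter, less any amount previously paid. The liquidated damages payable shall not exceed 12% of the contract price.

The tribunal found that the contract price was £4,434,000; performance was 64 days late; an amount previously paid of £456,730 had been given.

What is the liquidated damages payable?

First 46 days: 46 × £10,600 = £487,600
Remaining days: (64 − 46) × £27,370 = £492,660
Accrued per-day damages: £487,600 + £492,660 = £980,260
Less amount previously paid: £980,260 − £456,730 = £523,530
Cap: 12% of £4,434,000 = £532,080
Cap at £532,080: £523,530 is within the cap, no reduction.

£523,530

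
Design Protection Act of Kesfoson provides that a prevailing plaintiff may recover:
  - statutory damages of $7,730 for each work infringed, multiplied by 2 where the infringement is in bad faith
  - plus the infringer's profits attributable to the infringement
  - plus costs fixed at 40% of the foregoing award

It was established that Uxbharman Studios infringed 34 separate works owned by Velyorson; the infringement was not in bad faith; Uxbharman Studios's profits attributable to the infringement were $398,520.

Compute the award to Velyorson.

Statutory damages: 34 × $7,730 = $262,820
Infringement not in bad faith: no ×2 enhancement.
Combined award: $262,820 + $398,520 = $661,340
Costs: 40% of $661,340 = $264,536
Award plus costs: $661,340 + $264,536 = $925,876

$925,876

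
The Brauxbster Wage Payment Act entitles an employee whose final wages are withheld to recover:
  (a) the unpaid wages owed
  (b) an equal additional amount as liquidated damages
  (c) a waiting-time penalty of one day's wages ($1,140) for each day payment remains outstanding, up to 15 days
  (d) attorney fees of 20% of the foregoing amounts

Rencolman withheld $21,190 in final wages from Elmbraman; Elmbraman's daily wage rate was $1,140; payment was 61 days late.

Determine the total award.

$71,376

Liquidated damages (equal amount): $21,190
Penalty days: min(61, 15) = 15
Waiting-time penalty: 15 × $1,140 = $17,100
Subtotal: $21,190 + $21,190 + $17,100 = $59,480
Attorney fees: 20% of $59,480 = $11,896
Total award: $59,480 + $11,896 = $71,376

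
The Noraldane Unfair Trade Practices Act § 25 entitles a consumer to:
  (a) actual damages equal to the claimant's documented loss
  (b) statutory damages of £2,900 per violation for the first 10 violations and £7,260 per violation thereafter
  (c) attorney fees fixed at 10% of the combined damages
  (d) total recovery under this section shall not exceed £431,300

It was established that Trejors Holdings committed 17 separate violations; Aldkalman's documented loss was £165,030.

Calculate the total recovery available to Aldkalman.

£269,335

First 10 violations: 10 × £2,900 = £29,000
Remaining violations: (17 − 10) × £7,260 = £50,820
Statutory damages: £29,000 + £50,820 = £79,820
Combined damages: £165,030 + £79,820 = £244,850
Attorney fees: 10% of £244,850 = £24,485
Total before cap: £244,850 + £24,485 = £269,335
Cap at £431,300: £269,335 is within the cap, no reduction.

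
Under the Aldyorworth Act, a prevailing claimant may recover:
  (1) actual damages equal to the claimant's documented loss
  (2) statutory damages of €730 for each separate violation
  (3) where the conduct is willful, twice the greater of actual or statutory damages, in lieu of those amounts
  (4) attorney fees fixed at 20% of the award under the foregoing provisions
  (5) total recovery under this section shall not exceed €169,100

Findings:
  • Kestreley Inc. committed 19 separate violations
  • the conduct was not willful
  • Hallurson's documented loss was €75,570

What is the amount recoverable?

€107,328

Statutory damages: 19 × €730 = €13,870
Conduct not willful: the in-lieu enhancement does not apply.
Actual plus statutory damages: €75,570 + €13,870 = €89,440
Attorney fees: 20% of €89,440 = €17,888
Total before cap: €89,440 + €17,888 = €107,328
Cap at €169,100: €107,328 is within the cap, no reduction.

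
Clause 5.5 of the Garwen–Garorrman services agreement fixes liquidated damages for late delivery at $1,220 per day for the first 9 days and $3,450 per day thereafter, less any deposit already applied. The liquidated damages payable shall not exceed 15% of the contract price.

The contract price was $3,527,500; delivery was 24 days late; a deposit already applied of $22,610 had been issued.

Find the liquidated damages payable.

$40,120

First 9 days: 9 × $1,220 = $10,980
Remaining days: (24 − 9) × $3,450 = $51,750
Accrued per-day damages: $10,980 + $51,750 = $62,730
Less deposit already applied: $62,730 − $22,610 = $40,120
Cap: 15% of $3,527,500 = $529,125
Cap at $529,125: $40,120 is within the cap, no reduction.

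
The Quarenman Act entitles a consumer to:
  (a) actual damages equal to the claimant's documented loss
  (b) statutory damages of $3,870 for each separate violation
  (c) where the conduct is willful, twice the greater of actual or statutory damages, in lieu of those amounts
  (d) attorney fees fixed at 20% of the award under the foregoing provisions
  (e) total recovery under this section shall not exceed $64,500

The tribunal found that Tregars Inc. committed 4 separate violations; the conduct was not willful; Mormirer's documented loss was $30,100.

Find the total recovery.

Statutory damages: 4 × $3,870 = $15,480
Conduct not willful: the in-lieu enhancement does not apply.
Actual plus statutory damages: $30,100 + $15,480 = $45,580
Attorney fees: 20% of $45,580 = $9,116
Total before cap: $45,580 + $9,116 = $54,696
Cap at $64,500: $54,696 is within the cap, no reduction.

$54,696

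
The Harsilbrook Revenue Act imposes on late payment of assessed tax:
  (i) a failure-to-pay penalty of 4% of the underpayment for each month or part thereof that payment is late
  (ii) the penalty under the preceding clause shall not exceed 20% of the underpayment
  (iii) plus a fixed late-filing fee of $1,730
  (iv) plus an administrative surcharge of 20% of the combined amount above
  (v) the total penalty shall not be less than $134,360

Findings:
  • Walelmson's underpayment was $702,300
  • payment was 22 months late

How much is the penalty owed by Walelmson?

$170,628

Accrued rate: 4% × 22 = 88%, capped at 20% → 20%
Failure-to-pay penalty: 20% of $702,300 = $140,460
Penalty before surcharge: $140,460 + $1,730 = $142,190
Administrative surcharge: 20% of $142,190 = $28,438
Total penalty: $142,190 + $28,438 = $170,628
Minimum $134,360: $170,628 meets the minimum, no increase.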